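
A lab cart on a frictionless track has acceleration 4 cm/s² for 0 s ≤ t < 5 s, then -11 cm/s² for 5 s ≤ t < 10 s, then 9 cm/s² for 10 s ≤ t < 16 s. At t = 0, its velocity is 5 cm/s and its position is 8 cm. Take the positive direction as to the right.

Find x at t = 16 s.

On each constant-a segment, Δv = aΔt and Δx = v₀Δt + ½aΔt²; chain segment to segment.
0–5 s: v starts 5 cm/s; Δx = 5·5 + ½·4·5² = 75 cm; v ends 25 cm/s.
5–10 s: v starts 25 cm/s; Δx = 25·5 + ½·-11·5² = -12.5 cm; v ends -30 cm/s.
10–16 s: v starts -30 cm/s; Δx = -30·6 + ½·9·6² = -18 cm; v ends 24 cm/s.
x(16) = 8 + Σ Δx = 52.5 cm.

52.5 cm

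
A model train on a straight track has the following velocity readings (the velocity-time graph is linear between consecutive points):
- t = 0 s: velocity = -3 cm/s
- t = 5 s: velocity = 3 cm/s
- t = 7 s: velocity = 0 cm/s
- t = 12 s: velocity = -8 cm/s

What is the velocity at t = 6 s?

1.5 cm/s

On 5–7 s the graph is linear from 3 to 0 cm/s: v(6) = 3 + (0 − 3)·(6 − 5)/(7 − 5) = 1.5 cm/s.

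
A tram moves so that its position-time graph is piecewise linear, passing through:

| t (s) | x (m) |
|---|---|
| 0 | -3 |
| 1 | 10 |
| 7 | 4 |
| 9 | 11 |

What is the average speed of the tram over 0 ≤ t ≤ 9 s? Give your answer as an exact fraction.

26/9 m/s

Average speed = (total path length)/(elapsed time); on a piecewise-linear x-t graph the path length is Σ|Δx|.
0–1 s: |Δx| = |10 − -3| = 13 m
1–7 s: |Δx| = |4 − 10| = 6 m
7–9 s: |Δx| = |11 − 4| = 7 m
Total path = 26 m; average speed = 26/9 = 26/9 m/s.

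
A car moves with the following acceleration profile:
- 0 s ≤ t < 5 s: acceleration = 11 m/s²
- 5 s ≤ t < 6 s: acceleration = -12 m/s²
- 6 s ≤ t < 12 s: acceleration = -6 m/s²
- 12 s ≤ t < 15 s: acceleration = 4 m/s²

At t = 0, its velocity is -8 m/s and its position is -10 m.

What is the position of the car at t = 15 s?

On each constant-a segment, Δv = aΔt and Δx = v₀Δt + ½aΔt²; chain segment to segment.
0–5 s: v starts -8 m/s; Δx = -8·5 + ½·11·5² = 97.5 m; v ends 47 m/s.
5–6 s: v starts 47 m/s; Δx = 47·1 + ½·-12·1² = 41 m; v ends 35 m/s.
6–12 s: v starts 35 m/s; Δx = 35·6 + ½·-6·6² = 102 m; v ends -1 m/s.
12–15 s: v starts -1 m/s; Δx = -1·3 + ½·4·3² = 15 m; v ends 11 m/s.
x(15) = -10 + Σ Δx = 245.5 m.

245.5 m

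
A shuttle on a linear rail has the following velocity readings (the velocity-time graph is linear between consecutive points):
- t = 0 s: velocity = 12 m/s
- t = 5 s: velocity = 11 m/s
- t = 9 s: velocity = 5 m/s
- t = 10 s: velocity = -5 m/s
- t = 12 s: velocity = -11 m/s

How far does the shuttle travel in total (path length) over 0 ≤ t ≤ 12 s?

108 m

Total distance travelled is ∫|v| dt — sum the magnitudes of each area piece.
0–5 s: |½(12 + 11)(5)| = 57.5 m
5–9 s: |½(11 + 5)(4)| = 32 m
9–10 s: v = 0 at t = 9.5 s; triangle areas 1.25 + 1.25 = 2.5 m
10–12 s: |½(-5 + -11)(2)| = 16 m
Total distance = 108 m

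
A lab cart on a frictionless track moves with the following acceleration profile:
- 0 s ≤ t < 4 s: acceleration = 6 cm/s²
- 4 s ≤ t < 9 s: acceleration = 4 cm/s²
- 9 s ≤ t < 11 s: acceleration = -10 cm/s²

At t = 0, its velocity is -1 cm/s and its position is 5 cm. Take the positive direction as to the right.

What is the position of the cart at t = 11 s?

On each constant-a segment, Δv = aΔt and Δx = v₀Δt + ½aΔt²; chain segment to segment.
0–4 s: v starts -1 cm/s; Δx = -1·4 + ½·6·4² = 44 cm; v ends 23 cm/s.
4–9 s: v starts 23 cm/s; Δx = 23·5 + ½·4·5² = 165 cm; v ends 43 cm/s.
9–11 s: v starts 43 cm/s; Δx = 43·2 + ½·-10·2² = 66 cm; v ends 23 cm/s.
x(11) = 5 + Σ Δx = 280 cm.

280 cm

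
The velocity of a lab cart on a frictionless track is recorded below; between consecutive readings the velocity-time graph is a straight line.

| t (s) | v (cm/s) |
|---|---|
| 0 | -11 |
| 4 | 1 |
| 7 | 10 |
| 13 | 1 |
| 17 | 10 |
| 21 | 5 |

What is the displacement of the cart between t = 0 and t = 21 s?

81.5 cm

Displacement is the signed area under the v-t curve.
0–4 s: ½(-11 + 1)(4) = -20 cm
4–7 s: ½(1 + 10)(3) = 16.5 cm
7–13 s: ½(10 + 1)(6) = 33 cm
13–17 s: ½(1 + 10)(4) = 22 cm
17–21 s: ½(10 + 5)(4) = 30 cm
Net displacement = 81.5 cm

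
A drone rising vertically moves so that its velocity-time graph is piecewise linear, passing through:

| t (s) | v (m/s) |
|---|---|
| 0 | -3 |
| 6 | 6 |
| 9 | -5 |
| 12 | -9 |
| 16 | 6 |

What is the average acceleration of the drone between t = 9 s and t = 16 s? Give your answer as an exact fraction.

11/7 m/s²

Average acceleration = Δv/Δt = (6 − -5)/(16 − 9) = 11/7 m/s².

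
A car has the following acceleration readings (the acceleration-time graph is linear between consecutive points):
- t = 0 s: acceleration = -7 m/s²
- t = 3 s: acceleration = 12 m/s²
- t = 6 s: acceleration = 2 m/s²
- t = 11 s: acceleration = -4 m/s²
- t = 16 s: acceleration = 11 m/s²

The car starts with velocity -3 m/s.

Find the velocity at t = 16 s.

38 m/s

Δv equals the area under the a-t graph; then v = v₀ + Δv.
0–3 s: ½(-7 + 12)(3) = 7.5 m/s
3–6 s: ½(12 + 2)(3) = 21 m/s
6–11 s: ½(2 + -4)(5) = -5 m/s
11–16 s: ½(-4 + 11)(5) = 17.5 m/s
Δv = 41 m/s, so v(16) = -3 + (41) = 38 m/s.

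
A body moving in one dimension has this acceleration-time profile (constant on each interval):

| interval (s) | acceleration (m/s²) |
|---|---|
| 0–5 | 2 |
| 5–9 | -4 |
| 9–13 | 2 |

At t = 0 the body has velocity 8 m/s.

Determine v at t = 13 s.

10 m/s

Δv equals the area under the a-t graph; then v = v₀ + Δv.
0–5 s: 2 × 5 = 10 m/s
5–9 s: -4 × 4 = -16 m/s
9–13 s: 2 × 4 = 8 m/s
Δv = 2 m/s, so v(13) = 8 + (2) = 10 m/s.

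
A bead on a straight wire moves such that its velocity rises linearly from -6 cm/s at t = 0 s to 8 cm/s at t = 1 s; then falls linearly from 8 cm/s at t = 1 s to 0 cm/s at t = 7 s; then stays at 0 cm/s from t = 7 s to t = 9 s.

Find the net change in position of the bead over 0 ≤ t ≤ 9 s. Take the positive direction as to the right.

25 cm

Net displacement equals the area under the velocity-time graph (areas below the axis count negative).
0–1 s: ½(-6 + 8)(1) = 1 cm
1–7 s: ½(8 + 0)(6) = 24 cm
7–9 s: 0 × 2 = 0 cm
Net displacement = 25 cm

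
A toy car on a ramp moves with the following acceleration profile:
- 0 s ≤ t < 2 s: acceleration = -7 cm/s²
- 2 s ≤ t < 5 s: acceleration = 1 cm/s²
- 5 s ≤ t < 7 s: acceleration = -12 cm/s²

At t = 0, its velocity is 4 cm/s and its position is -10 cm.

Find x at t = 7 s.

-79.5 cm

On each constant-a segment, Δv = aΔt and Δx = v₀Δt + ½aΔt²; chain segment to segment.
0–2 s: v starts 4 cm/s; Δx = 4·2 + ½·-7·2² = -6 cm; v ends -10 cm/s.
2–5 s: v starts -10 cm/s; Δx = -10·3 + ½·1·3² = -25.5 cm; v ends -7 cm/s.
5–7 s: v starts -7 cm/s; Δx = -7·2 + ½·-12·2² = -38 cm; v ends -31 cm/s.
x(7) = -10 + Σ Δx = -79.5 cm.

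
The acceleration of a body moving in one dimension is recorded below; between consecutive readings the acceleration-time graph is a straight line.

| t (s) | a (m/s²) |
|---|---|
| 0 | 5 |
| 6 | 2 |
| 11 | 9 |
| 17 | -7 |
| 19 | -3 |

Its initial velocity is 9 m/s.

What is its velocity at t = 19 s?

53.5 m/s

Δv equals the area under the a-t graph; then v = v₀ + Δv.
0–6 s: ½(5 + 2)(6) = 21 m/s
6–11 s: ½(2 + 9)(5) = 27.5 m/s
11–17 s: ½(9 + -7)(6) = 6 m/s
17–19 s: ½(-7 + -3)(2) = -10 m/s
Δv = 44.5 m/s, so v(19) = 9 + (44.5) = 53.5 m/s.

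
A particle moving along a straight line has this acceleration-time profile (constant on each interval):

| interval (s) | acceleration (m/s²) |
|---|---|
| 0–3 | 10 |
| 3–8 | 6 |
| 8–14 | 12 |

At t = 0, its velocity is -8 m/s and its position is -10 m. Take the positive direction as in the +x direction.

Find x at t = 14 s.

On each constant-a segment, Δv = aΔt and Δx = v₀Δt + ½aΔt²; chain segment to segment.
0–3 s: v starts -8 m/s; Δx = -8·3 + ½·10·3² = 21 m; v ends 22 m/s.
3–8 s: v starts 22 m/s; Δx = 22·5 + ½·6·5² = 185 m; v ends 52 m/s.
8–14 s: v starts 52 m/s; Δx = 52·6 + ½·12·6² = 528 m; v ends 124 m/s.
x(14) = -10 + Σ Δx = 724 m.

724 m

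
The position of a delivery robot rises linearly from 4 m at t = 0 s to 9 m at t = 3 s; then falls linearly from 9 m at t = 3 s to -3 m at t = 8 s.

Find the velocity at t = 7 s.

-2.4 m/s

Velocity is the slope of the x-t graph on 3–8 s: (-3 − 9)/(8 − 3) = -2.4 m/s.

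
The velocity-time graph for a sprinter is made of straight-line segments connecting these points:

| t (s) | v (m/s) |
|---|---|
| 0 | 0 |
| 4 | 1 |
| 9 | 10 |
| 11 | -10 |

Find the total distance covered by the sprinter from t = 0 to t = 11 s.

Total distance travelled is ∫|v| dt — sum the magnitudes of each area piece.
0–4 s: |½(0 + 1)(4)| = 2 m
4–9 s: |½(1 + 10)(5)| = 27.5 m
9–11 s: v = 0 at t = 10 s; triangle areas 5 + 5 = 10 m
Total distance = 39.5 m

39.5 m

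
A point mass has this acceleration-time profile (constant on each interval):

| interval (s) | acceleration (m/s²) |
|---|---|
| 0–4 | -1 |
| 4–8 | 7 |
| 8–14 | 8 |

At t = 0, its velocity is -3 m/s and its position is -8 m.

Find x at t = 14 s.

On each constant-a segment, Δv = aΔt and Δx = v₀Δt + ½aΔt²; chain segment to segment.
0–4 s: v starts -3 m/s; Δx = -3·4 + ½·-1·4² = -20 m; v ends -7 m/s.
4–8 s: v starts -7 m/s; Δx = -7·4 + ½·7·4² = 28 m; v ends 21 m/s.
8–14 s: v starts 21 m/s; Δx = 21·6 + ½·8·6² = 270 m; v ends 69 m/s.
x(14) = -8 + Σ Δx = 270 m.

270 m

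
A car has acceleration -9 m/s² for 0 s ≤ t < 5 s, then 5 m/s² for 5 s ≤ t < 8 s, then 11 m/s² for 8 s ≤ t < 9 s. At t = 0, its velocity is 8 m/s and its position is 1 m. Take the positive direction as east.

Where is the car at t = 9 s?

-176.5 m

On each constant-a segment, Δv = aΔt and Δx = v₀Δt + ½aΔt²; chain segment to segment.
0–5 s: v starts 8 m/s; Δx = 8·5 + ½·-9·5² = -72.5 m; v ends -37 m/s.
5–8 s: v starts -37 m/s; Δx = -37·3 + ½·5·3² = -88.5 m; v ends -22 m/s.
8–9 s: v starts -22 m/s; Δx = -22·1 + ½·11·1² = -16.5 m; v ends -11 m/s.
x(9) = 1 + Σ Δx = -176.5 m.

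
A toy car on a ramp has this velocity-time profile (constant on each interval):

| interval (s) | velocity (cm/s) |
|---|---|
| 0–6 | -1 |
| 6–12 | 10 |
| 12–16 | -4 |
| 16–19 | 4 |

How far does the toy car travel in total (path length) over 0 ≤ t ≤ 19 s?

Distance (not displacement) is the total path length: add the absolute areas under v-t.
0–6 s: |-1| × 6 = 6 cm
6–12 s: |10| × 6 = 60 cm
12–16 s: |-4| × 4 = 16 cm
16–19 s: |4| × 3 = 12 cm
Total distance = 94 cm

94 cm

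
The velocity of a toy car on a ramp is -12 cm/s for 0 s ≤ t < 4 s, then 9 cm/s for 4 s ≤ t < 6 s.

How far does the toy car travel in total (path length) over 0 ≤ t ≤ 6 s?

66 cm

Distance (not displacement) is the total path length: add the absolute areas under v-t.
0–4 s: |-12| × 4 = 48 cm
4–6 s: |9| × 2 = 18 cm
Total distance = 66 cm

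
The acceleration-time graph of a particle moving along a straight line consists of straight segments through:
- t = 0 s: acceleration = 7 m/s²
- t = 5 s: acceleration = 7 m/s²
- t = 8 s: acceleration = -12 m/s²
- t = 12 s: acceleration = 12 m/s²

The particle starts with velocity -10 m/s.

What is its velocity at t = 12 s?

Δv equals the area under the a-t graph; then v = v₀ + Δv.
0–5 s: 7 × 5 = 35 m/s
5–8 s: ½(7 + -12)(3) = -7.5 m/s
8–12 s: ½(-12 + 12)(4) = 0 m/s
Δv = 27.5 m/s, so v(12) = -10 + (27.5) = 17.5 m/s.

17.5 m/s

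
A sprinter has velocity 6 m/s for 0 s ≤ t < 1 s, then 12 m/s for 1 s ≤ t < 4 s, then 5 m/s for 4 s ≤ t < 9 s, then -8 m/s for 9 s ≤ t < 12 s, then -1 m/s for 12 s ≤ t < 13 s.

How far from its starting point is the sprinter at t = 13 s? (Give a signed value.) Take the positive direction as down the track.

42 m

Net displacement equals the area under the velocity-time graph (areas below the axis count negative).
0–1 s: 6 × 1 = 6 m
1–4 s: 12 × 3 = 36 m
4–9 s: 5 × 5 = 25 m
9–12 s: -8 × 3 = -24 m
12–13 s: -1 × 1 = -1 m
Net displacement = 42 m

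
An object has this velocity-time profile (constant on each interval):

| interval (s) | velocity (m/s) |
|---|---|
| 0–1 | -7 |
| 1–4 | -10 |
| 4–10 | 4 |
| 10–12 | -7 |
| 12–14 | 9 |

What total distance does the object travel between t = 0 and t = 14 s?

Distance (not displacement) is the total path length: add the absolute areas under v-t.
0–1 s: |-7| × 1 = 7 m
1–4 s: |-10| × 3 = 30 m
4–10 s: |4| × 6 = 24 m
10–12 s: |-7| × 2 = 14 m
12–14 s: |9| × 2 = 18 m
Total distance = 93 m

93 m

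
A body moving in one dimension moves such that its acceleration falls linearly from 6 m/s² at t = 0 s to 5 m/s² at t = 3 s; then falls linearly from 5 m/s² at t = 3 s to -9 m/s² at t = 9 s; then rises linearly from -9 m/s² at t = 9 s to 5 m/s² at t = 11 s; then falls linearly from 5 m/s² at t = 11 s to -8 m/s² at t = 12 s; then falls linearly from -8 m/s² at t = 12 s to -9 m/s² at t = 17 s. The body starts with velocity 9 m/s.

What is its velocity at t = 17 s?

-34.5 m/s

Δv equals the area under the a-t graph; then v = v₀ + Δv.
0–3 s: ½(6 + 5)(3) = 16.5 m/s
3–9 s: ½(5 + -9)(6) = -12 m/s
9–11 s: ½(-9 + 5)(2) = -4 m/s
11–12 s: ½(5 + -8)(1) = -1.5 m/s
12–17 s: ½(-8 + -9)(5) = -42.5 m/s
Δv = -43.5 m/s, so v(17) = 9 + (-43.5) = -34.5 m/s.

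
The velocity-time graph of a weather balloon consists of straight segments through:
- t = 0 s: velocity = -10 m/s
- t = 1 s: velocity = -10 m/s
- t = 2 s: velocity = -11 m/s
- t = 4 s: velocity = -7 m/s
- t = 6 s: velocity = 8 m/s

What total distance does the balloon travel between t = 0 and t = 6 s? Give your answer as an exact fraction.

Total distance travelled is ∫|v| dt — sum the magnitudes of each area piece.
0–1 s: |-10| × 1 = 10 m
1–2 s: |½(-10 + -11)(1)| = 10.5 m
2–4 s: |½(-11 + -7)(2)| = 18 m
4–6 s: v = 0 at t = 74/15 s; triangle areas 49/15 + 64/15 = 113/15 m
Total distance = 1381/30 m

1381/30 m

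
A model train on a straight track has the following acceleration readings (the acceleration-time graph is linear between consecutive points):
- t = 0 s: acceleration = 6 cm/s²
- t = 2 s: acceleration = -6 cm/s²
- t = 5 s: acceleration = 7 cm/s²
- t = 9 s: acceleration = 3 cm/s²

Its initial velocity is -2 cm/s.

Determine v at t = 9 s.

Δv equals the area under the a-t graph; then v = v₀ + Δv.
0–2 s: ½(6 + -6)(2) = 0 cm/s
2–5 s: ½(-6 + 7)(3) = 1.5 cm/s
5–9 s: ½(7 + 3)(4) = 20 cm/s
Δv = 21.5 cm/s, so v(9) = -2 + (21.5) = 19.5 cm/s.

19.5 cm/s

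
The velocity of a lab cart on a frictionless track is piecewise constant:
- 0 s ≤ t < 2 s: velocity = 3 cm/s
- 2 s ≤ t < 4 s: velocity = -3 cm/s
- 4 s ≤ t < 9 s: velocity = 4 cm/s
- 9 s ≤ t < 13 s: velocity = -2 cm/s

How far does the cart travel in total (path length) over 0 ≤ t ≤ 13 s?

Distance (not displacement) is the total path length: add the absolute areas under v-t.
0–2 s: |3| × 2 = 6 cm
2–4 s: |-3| × 2 = 6 cm
4–9 s: |4| × 5 = 20 cm
9–13 s: |-2| × 4 = 8 cm
Total distance = 40 cm

40 cm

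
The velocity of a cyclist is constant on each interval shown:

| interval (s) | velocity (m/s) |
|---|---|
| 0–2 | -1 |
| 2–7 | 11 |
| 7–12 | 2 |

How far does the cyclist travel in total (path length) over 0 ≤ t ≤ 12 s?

67 m

Distance (not displacement) is the total path length: add the absolute areas under v-t.
0–2 s: |-1| × 2 = 2 m
2–7 s: |11| × 5 = 55 m
7–12 s: |2| × 5 = 10 m
Total distance = 67 m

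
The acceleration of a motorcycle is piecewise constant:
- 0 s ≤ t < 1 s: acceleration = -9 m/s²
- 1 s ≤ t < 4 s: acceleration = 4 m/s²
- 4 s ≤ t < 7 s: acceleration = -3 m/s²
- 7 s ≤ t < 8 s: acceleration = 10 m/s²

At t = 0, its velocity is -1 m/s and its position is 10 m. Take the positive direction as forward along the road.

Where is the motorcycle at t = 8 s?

On each constant-a segment, Δv = aΔt and Δx = v₀Δt + ½aΔt²; chain segment to segment.
0–1 s: v starts -1 m/s; Δx = -1·1 + ½·-9·1² = -5.5 m; v ends -10 m/s.
1–4 s: v starts -10 m/s; Δx = -10·3 + ½·4·3² = -12 m; v ends 2 m/s.
4–7 s: v starts 2 m/s; Δx = 2·3 + ½·-3·3² = -7.5 m; v ends -7 m/s.
7–8 s: v starts -7 m/s; Δx = -7·1 + ½·10·1² = -2 m; v ends 3 m/s.
x(8) = 10 + Σ Δx = -17 m.

-17 m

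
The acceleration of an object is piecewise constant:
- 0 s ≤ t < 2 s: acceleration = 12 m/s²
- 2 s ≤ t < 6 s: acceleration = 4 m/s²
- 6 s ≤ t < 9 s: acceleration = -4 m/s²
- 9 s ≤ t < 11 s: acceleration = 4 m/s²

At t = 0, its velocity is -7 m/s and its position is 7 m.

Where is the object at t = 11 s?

248 m

On each constant-a segment, Δv = aΔt and Δx = v₀Δt + ½aΔt²; chain segment to segment.
0–2 s: v starts -7 m/s; Δx = -7·2 + ½·12·2² = 10 m; v ends 17 m/s.
2–6 s: v starts 17 m/s; Δx = 17·4 + ½·4·4² = 100 m; v ends 33 m/s.
6–9 s: v starts 33 m/s; Δx = 33·3 + ½·-4·3² = 81 m; v ends 21 m/s.
9–11 s: v starts 21 m/s; Δx = 21·2 + ½·4·2² = 50 m; v ends 29 m/s.
x(11) = 7 + Σ Δx = 248 m.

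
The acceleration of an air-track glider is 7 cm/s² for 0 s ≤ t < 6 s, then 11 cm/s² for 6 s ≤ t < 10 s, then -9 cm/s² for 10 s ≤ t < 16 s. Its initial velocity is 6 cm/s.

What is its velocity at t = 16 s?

38 cm/s

Δv equals the area under the a-t graph; then v = v₀ + Δv.
0–6 s: 7 × 6 = 42 cm/s
6–10 s: 11 × 4 = 44 cm/s
10–16 s: -9 × 6 = -54 cm/s
Δv = 32 cm/s, so v(16) = 6 + (32) = 38 cm/s.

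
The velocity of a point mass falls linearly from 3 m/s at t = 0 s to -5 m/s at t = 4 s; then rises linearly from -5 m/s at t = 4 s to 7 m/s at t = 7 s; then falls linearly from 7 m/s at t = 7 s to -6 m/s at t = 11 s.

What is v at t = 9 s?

0.5 m/s

On 7–11 s the graph is linear from 7 to -6 m/s: v(9) = 7 + (-6 − 7)·(9 − 7)/(11 − 7) = 0.5 m/s.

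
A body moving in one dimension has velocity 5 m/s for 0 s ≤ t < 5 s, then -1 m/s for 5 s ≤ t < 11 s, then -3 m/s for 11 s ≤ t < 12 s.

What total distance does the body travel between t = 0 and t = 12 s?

Total distance travelled is ∫|v| dt — sum the magnitudes of each area piece.
0–5 s: |5| × 5 = 25 m
5–11 s: |-1| × 6 = 6 m
11–12 s: |-3| × 1 = 3 m
Total distance = 34 m

34 m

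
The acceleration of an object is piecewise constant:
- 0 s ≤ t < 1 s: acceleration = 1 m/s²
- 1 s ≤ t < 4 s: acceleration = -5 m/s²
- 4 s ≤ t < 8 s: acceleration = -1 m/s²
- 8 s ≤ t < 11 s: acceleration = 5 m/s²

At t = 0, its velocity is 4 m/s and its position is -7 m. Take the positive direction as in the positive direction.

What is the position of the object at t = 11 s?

On each constant-a segment, Δv = aΔt and Δx = v₀Δt + ½aΔt²; chain segment to segment.
0–1 s: v starts 4 m/s; Δx = 4·1 + ½·1·1² = 4.5 m; v ends 5 m/s.
1–4 s: v starts 5 m/s; Δx = 5·3 + ½·-5·3² = -7.5 m; v ends -10 m/s.
4–8 s: v starts -10 m/s; Δx = -10·4 + ½·-1·4² = -48 m; v ends -14 m/s.
8–11 s: v starts -14 m/s; Δx = -14·3 + ½·5·3² = -19.5 m; v ends 1 m/s.
x(11) = -7 + Σ Δx = -77.5 m.

-77.5 m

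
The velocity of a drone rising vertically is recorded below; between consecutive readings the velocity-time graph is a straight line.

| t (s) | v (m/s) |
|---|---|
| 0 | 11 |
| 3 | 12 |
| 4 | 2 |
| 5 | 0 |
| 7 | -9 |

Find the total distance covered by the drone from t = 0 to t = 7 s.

51.5 m

Total distance travelled is ∫|v| dt — sum the magnitudes of each area piece.
0–3 s: |½(11 + 12)(3)| = 34.5 m
3–4 s: |½(12 + 2)(1)| = 7 m
4–5 s: |½(2 + 0)(1)| = 1 m
5–7 s: |½(0 + -9)(2)| = 9 m
Total distance = 51.5 m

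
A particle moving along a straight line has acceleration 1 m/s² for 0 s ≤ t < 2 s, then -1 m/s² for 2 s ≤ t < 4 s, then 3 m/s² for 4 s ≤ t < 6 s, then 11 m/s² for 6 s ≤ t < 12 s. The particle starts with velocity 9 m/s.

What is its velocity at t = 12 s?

81 m/s

Δv equals the area under the a-t graph; then v = v₀ + Δv.
0–2 s: 1 × 2 = 2 m/s
2–4 s: -1 × 2 = -2 m/s
4–6 s: 3 × 2 = 6 m/s
6–12 s: 11 × 6 = 66 m/s
Δv = 72 m/s, so v(12) = 9 + (72) = 81 m/s.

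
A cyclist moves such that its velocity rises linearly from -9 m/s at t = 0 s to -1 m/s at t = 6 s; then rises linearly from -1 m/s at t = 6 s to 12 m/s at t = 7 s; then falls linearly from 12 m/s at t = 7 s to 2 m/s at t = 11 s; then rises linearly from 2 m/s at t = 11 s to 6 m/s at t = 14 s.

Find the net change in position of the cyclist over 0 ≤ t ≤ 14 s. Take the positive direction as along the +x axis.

Net displacement equals the area under the velocity-time graph (areas below the axis count negative).
0–6 s: ½(-9 + -1)(6) = -30 m
6–7 s: ½(-1 + 12)(1) = 5.5 m
7–11 s: ½(12 + 2)(4) = 28 m
11–14 s: ½(2 + 6)(3) = 12 m
Net displacement = 15.5 m

15.5 m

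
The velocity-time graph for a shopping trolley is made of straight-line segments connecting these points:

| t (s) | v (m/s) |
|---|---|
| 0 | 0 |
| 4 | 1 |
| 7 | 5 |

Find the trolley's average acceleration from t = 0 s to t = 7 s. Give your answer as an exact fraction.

Average acceleration = Δv/Δt = (5 − 0)/(7 − 0) = 5/7 m/s².

5/7 m/s²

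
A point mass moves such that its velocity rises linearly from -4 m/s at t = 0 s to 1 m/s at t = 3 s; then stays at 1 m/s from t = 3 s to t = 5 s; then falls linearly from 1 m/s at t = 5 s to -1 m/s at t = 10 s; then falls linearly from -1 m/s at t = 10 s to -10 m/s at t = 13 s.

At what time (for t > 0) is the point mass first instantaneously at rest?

v changes sign on 0–3 s (from -4 to 1); the graph is linear there, so v = 0 at t = 0 + (4)·(3 − 0)/(1 − -4) = 2.4 s.

t = 2.4 s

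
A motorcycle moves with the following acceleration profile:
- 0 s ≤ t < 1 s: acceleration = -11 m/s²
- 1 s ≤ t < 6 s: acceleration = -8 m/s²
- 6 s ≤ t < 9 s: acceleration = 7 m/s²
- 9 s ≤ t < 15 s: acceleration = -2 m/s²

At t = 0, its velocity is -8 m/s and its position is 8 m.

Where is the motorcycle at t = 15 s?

On each constant-a segment, Δv = aΔt and Δx = v₀Δt + ½aΔt²; chain segment to segment.
0–1 s: v starts -8 m/s; Δx = -8·1 + ½·-11·1² = -13.5 m; v ends -19 m/s.
1–6 s: v starts -19 m/s; Δx = -19·5 + ½·-8·5² = -195 m; v ends -59 m/s.
6–9 s: v starts -59 m/s; Δx = -59·3 + ½·7·3² = -145.5 m; v ends -38 m/s.
9–15 s: v starts -38 m/s; Δx = -38·6 + ½·-2·6² = -264 m; v ends -50 m/s.
x(15) = 8 + Σ Δx = -610 m.

-610 m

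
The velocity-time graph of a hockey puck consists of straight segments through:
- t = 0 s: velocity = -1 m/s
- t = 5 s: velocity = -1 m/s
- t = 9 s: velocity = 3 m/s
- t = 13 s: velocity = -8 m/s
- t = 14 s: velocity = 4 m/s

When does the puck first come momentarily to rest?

v changes sign on 5–9 s (from -1 to 3); the graph is linear there, so v = 0 at t = 5 + (1)·(9 − 5)/(3 − -1) = 6 s.

t = 6 s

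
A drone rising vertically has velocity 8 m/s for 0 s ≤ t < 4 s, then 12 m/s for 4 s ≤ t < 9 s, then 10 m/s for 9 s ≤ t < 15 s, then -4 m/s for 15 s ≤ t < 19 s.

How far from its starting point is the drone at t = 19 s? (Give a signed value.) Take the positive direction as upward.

Displacement is the signed area under the v-t curve.
0–4 s: 8 × 4 = 32 m
4–9 s: 12 × 5 = 60 m
9–15 s: 10 × 6 = 60 m
15–19 s: -4 × 4 = -16 m
Net displacement = 136 m

136 m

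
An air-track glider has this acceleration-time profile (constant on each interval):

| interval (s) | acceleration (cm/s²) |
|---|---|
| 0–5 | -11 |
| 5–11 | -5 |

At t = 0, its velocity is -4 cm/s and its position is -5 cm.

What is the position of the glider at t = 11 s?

On each constant-a segment, Δv = aΔt and Δx = v₀Δt + ½aΔt²; chain segment to segment.
0–5 s: v starts -4 cm/s; Δx = -4·5 + ½·-11·5² = -157.5 cm; v ends -59 cm/s.
5–11 s: v starts -59 cm/s; Δx = -59·6 + ½·-5·6² = -444 cm; v ends -89 cm/s.
x(11) = -5 + Σ Δx = -606.5 cm.

-606.5 cm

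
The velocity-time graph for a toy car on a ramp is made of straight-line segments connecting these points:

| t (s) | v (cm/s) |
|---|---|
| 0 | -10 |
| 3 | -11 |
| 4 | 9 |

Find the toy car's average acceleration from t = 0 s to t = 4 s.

Average acceleration = Δv/Δt = (9 − -10)/(4 − 0) = 4.75 cm/s².

4.75 cm/s²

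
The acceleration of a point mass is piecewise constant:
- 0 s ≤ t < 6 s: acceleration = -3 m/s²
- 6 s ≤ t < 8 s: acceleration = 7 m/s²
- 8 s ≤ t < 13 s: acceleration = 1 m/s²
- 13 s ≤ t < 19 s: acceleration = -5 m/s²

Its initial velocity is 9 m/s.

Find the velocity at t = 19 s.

-20 m/s

Δv equals the area under the a-t graph; then v = v₀ + Δv.
0–6 s: -3 × 6 = -18 m/s
6–8 s: 7 × 2 = 14 m/s
8–13 s: 1 × 5 = 5 m/s
13–19 s: -5 × 6 = -30 m/s
Δv = -29 m/s, so v(19) = 9 + (-29) = -20 m/s.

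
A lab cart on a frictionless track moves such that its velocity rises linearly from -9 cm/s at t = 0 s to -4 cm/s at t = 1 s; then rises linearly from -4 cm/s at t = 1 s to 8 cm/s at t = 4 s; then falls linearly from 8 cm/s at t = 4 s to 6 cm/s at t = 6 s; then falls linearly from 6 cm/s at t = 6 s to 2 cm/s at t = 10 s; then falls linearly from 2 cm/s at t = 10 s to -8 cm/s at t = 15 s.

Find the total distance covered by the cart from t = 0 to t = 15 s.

Distance (not displacement) is the total path length: add the absolute areas under v-t.
0–1 s: |½(-9 + -4)(1)| = 6.5 cm
1–4 s: v = 0 at t = 2 s; triangle areas 2 + 8 = 10 cm
4–6 s: |½(8 + 6)(2)| = 14 cm
6–10 s: |½(6 + 2)(4)| = 16 cm
10–15 s: v = 0 at t = 11 s; triangle areas 1 + 16 = 17 cm
Total distance = 63.5 cm

63.5 cm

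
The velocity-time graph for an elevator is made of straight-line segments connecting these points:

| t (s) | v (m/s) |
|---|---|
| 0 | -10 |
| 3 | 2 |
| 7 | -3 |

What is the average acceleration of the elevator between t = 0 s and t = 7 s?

1 m/s²

Average acceleration = Δv/Δt = (-3 − -10)/(7 − 0) = 1 m/s².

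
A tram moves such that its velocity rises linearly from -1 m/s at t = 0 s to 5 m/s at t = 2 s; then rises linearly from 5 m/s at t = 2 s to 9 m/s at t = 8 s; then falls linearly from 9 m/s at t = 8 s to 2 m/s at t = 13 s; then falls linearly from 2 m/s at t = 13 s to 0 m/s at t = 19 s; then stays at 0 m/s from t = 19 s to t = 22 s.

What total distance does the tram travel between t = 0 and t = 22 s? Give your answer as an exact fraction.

479/6 m

Distance (not displacement) is the total path length: add the absolute areas under v-t.
0–2 s: v = 0 at t = 1/3 s; triangle areas 1/6 + 25/6 = 13/3 m
2–8 s: |½(5 + 9)(6)| = 42 m
8–13 s: |½(9 + 2)(5)| = 27.5 m
13–19 s: |½(2 + 0)(6)| = 6 m
19–22 s: |0| × 3 = 0 m
Total distance = 479/6 m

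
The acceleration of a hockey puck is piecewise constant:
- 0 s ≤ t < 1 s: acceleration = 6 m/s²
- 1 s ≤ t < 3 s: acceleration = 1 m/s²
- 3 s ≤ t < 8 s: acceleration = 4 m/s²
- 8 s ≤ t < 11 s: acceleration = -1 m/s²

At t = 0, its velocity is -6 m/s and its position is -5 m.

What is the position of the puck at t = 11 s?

115.5 m

On each constant-a segment, Δv = aΔt and Δx = v₀Δt + ½aΔt²; chain segment to segment.
0–1 s: v starts -6 m/s; Δx = -6·1 + ½·6·1² = -3 m; v ends 0 m/s.
1–3 s: v starts 0 m/s; Δx = 0·2 + ½·1·2² = 2 m; v ends 2 m/s.
3–8 s: v starts 2 m/s; Δx = 2·5 + ½·4·5² = 60 m; v ends 22 m/s.
8–11 s: v starts 22 m/s; Δx = 22·3 + ½·-1·3² = 61.5 m; v ends 19 m/s.
x(11) = -5 + Σ Δx = 115.5 m.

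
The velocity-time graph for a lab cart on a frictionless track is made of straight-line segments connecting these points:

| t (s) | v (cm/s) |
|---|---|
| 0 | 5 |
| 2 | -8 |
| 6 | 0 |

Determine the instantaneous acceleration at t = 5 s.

Acceleration is the slope of the v-t graph on 2–6 s: (0 − -8)/(6 − 2) = 2 cm/s².

2 cm/s²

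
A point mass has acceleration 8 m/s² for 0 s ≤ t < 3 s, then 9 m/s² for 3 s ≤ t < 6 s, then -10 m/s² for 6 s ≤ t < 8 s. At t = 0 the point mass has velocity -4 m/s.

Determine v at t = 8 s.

Δv equals the area under the a-t graph; then v = v₀ + Δv.
0–3 s: 8 × 3 = 24 m/s
3–6 s: 9 × 3 = 27 m/s
6–8 s: -10 × 2 = -20 m/s
Δv = 31 m/s, so v(8) = -4 + (31) = 27 m/s.

27 m/s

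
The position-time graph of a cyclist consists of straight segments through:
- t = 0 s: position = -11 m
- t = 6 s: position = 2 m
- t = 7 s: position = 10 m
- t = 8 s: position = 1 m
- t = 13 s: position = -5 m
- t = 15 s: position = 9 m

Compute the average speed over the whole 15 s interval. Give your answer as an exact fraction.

10/3 m/s

Average speed = (total path length)/(elapsed time); on a piecewise-linear x-t graph the path length is Σ|Δx|.
0–6 s: |Δx| = |2 − -11| = 13 m
6–7 s: |Δx| = |10 − 2| = 8 m
7–8 s: |Δx| = |1 − 10| = 9 m
8–13 s: |Δx| = |-5 − 1| = 6 m
13–15 s: |Δx| = |9 − -5| = 14 m
Total path = 50 m; average speed = 50/15 = 10/3 m/s.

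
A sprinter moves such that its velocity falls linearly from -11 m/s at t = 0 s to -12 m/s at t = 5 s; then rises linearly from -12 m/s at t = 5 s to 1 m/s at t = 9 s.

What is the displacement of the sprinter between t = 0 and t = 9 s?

-79.5 m

Displacement is the signed area under the v-t curve.
0–5 s: ½(-11 + -12)(5) = -57.5 m
5–9 s: ½(-12 + 1)(4) = -22 m
Net displacement = -79.5 m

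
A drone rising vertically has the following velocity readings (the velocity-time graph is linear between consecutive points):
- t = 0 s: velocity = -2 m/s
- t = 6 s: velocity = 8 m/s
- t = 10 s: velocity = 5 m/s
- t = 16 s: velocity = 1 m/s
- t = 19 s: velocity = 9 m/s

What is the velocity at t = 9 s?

On 6–10 s the graph is linear from 8 to 5 m/s: v(9) = 8 + (5 − 8)·(9 − 6)/(10 − 6) = 5.75 m/s.

5.75 m/s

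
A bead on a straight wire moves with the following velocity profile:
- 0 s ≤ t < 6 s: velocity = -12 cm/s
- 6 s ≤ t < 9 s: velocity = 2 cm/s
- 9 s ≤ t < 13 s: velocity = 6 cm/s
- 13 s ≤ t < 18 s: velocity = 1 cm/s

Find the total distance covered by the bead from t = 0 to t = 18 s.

Distance (not displacement) is the total path length: add the absolute areas under v-t.
0–6 s: |-12| × 6 = 72 cm
6–9 s: |2| × 3 = 6 cm
9–13 s: |6| × 4 = 24 cm
13–18 s: |1| × 5 = 5 cm
Total distance = 107 cm

107 cm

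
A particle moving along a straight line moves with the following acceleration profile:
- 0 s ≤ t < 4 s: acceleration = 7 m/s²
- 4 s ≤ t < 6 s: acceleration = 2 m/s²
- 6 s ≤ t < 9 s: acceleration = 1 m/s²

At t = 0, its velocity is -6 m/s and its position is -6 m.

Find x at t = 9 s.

On each constant-a segment, Δv = aΔt and Δx = v₀Δt + ½aΔt²; chain segment to segment.
0–4 s: v starts -6 m/s; Δx = -6·4 + ½·7·4² = 32 m; v ends 22 m/s.
4–6 s: v starts 22 m/s; Δx = 22·2 + ½·2·2² = 48 m; v ends 26 m/s.
6–9 s: v starts 26 m/s; Δx = 26·3 + ½·1·3² = 82.5 m; v ends 29 m/s.
x(9) = -6 + Σ Δx = 156.5 m.

156.5 m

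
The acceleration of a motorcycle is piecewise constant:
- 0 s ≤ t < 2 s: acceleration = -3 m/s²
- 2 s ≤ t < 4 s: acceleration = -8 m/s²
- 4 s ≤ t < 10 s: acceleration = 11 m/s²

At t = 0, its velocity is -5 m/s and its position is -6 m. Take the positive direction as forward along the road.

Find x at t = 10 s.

-24 m

On each constant-a segment, Δv = aΔt and Δx = v₀Δt + ½aΔt²; chain segment to segment.
0–2 s: v starts -5 m/s; Δx = -5·2 + ½·-3·2² = -16 m; v ends -11 m/s.
2–4 s: v starts -11 m/s; Δx = -11·2 + ½·-8·2² = -38 m; v ends -27 m/s.
4–10 s: v starts -27 m/s; Δx = -27·6 + ½·11·6² = 36 m; v ends 39 m/s.
x(10) = -6 + Σ Δx = -24 m.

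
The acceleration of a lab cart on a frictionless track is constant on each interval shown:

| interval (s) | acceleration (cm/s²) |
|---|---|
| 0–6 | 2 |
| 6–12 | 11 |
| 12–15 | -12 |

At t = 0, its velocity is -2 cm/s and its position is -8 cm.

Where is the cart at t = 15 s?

On each constant-a segment, Δv = aΔt and Δx = v₀Δt + ½aΔt²; chain segment to segment.
0–6 s: v starts -2 cm/s; Δx = -2·6 + ½·2·6² = 24 cm; v ends 10 cm/s.
6–12 s: v starts 10 cm/s; Δx = 10·6 + ½·11·6² = 258 cm; v ends 76 cm/s.
12–15 s: v starts 76 cm/s; Δx = 76·3 + ½·-12·3² = 174 cm; v ends 40 cm/s.
x(15) = -8 + Σ Δx = 448 cm.

448 cm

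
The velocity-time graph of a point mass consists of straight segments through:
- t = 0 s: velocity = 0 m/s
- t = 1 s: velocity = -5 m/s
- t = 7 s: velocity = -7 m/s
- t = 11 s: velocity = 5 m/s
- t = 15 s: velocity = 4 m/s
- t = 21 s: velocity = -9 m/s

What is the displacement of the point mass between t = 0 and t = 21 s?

-39.5 m

Displacement is the signed area under the v-t curve.
0–1 s: ½(0 + -5)(1) = -2.5 m
1–7 s: ½(-5 + -7)(6) = -36 m
7–11 s: ½(-7 + 5)(4) = -4 m
11–15 s: ½(5 + 4)(4) = 18 m
15–21 s: ½(4 + -9)(6) = -15 m
Net displacement = -39.5 m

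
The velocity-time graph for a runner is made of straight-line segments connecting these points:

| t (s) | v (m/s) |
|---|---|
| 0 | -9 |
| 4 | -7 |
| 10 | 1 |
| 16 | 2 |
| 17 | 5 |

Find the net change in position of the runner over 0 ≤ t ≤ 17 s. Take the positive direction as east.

Displacement is the signed area under the v-t curve.
0–4 s: ½(-9 + -7)(4) = -32 m
4–10 s: ½(-7 + 1)(6) = -18 m
10–16 s: ½(1 + 2)(6) = 9 m
16–17 s: ½(2 + 5)(1) = 3.5 m
Net displacement = -37.5 m

-37.5 m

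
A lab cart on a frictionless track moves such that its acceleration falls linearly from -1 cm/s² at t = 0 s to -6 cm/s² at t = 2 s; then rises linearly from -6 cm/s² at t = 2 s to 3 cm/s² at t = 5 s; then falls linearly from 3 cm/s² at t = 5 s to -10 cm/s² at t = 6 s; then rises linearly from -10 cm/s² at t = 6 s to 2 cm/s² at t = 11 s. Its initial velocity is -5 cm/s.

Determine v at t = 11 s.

-40 cm/s

Δv equals the area under the a-t graph; then v = v₀ + Δv.
0–2 s: ½(-1 + -6)(2) = -7 cm/s
2–5 s: ½(-6 + 3)(3) = -4.5 cm/s
5–6 s: ½(3 + -10)(1) = -3.5 cm/s
6–11 s: ½(-10 + 2)(5) = -20 cm/s
Δv = -35 cm/s, so v(11) = -5 + (-35) = -40 cm/s.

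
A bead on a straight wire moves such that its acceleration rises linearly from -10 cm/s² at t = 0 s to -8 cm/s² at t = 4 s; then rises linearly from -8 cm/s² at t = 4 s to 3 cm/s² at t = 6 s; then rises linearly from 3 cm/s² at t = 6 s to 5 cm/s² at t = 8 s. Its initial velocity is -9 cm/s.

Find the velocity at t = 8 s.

Δv equals the area under the a-t graph; then v = v₀ + Δv.
0–4 s: ½(-10 + -8)(4) = -36 cm/s
4–6 s: ½(-8 + 3)(2) = -5 cm/s
6–8 s: ½(3 + 5)(2) = 8 cm/s
Δv = -33 cm/s, so v(8) = -9 + (-33) = -42 cm/s.

-42 cm/s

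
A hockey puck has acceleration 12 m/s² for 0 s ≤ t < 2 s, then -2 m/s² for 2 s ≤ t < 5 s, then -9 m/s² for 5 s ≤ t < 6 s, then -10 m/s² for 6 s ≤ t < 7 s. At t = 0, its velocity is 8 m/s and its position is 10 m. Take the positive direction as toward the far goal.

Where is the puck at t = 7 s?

170.5 m

On each constant-a segment, Δv = aΔt and Δx = v₀Δt + ½aΔt²; chain segment to segment.
0–2 s: v starts 8 m/s; Δx = 8·2 + ½·12·2² = 40 m; v ends 32 m/s.
2–5 s: v starts 32 m/s; Δx = 32·3 + ½·-2·3² = 87 m; v ends 26 m/s.
5–6 s: v starts 26 m/s; Δx = 26·1 + ½·-9·1² = 21.5 m; v ends 17 m/s.
6–7 s: v starts 17 m/s; Δx = 17·1 + ½·-10·1² = 12 m; v ends 7 m/s.
x(7) = 10 + Σ Δx = 170.5 m.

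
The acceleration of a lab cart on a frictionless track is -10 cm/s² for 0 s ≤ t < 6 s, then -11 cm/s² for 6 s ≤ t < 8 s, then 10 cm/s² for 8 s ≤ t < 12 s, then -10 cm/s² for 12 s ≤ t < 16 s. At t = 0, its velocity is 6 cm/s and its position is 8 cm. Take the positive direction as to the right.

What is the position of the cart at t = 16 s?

On each constant-a segment, Δv = aΔt and Δx = v₀Δt + ½aΔt²; chain segment to segment.
0–6 s: v starts 6 cm/s; Δx = 6·6 + ½·-10·6² = -144 cm; v ends -54 cm/s.
6–8 s: v starts -54 cm/s; Δx = -54·2 + ½·-11·2² = -130 cm; v ends -76 cm/s.
8–12 s: v starts -76 cm/s; Δx = -76·4 + ½·10·4² = -224 cm; v ends -36 cm/s.
12–16 s: v starts -36 cm/s; Δx = -36·4 + ½·-10·4² = -224 cm; v ends -76 cm/s.
x(16) = 8 + Σ Δx = -714 cm.

-714 cm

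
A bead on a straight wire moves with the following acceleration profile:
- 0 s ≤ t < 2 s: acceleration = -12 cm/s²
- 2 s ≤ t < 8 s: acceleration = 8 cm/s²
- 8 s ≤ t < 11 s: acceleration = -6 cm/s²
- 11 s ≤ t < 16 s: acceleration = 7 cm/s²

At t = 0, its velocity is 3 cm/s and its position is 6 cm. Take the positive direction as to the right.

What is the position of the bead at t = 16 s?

On each constant-a segment, Δv = aΔt and Δx = v₀Δt + ½aΔt²; chain segment to segment.
0–2 s: v starts 3 cm/s; Δx = 3·2 + ½·-12·2² = -18 cm; v ends -21 cm/s.
2–8 s: v starts -21 cm/s; Δx = -21·6 + ½·8·6² = 18 cm; v ends 27 cm/s.
8–11 s: v starts 27 cm/s; Δx = 27·3 + ½·-6·3² = 54 cm; v ends 9 cm/s.
11–16 s: v starts 9 cm/s; Δx = 9·5 + ½·7·5² = 132.5 cm; v ends 44 cm/s.
x(16) = 6 + Σ Δx = 192.5 cm.

192.5 cm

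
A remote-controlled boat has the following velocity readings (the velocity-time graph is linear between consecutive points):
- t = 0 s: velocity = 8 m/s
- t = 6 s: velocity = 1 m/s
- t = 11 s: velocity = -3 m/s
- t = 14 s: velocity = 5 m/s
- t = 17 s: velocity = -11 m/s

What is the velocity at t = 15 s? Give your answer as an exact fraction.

On 14–17 s the graph is linear from 5 to -11 m/s: v(15) = 5 + (-11 − 5)·(15 − 14)/(17 − 14) = -1/3 m/s.

-1/3 m/s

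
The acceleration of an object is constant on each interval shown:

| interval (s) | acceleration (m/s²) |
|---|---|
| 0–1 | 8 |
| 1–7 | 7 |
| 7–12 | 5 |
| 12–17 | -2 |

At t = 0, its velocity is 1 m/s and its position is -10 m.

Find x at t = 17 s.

On each constant-a segment, Δv = aΔt and Δx = v₀Δt + ½aΔt²; chain segment to segment.
0–1 s: v starts 1 m/s; Δx = 1·1 + ½·8·1² = 5 m; v ends 9 m/s.
1–7 s: v starts 9 m/s; Δx = 9·6 + ½·7·6² = 180 m; v ends 51 m/s.
7–12 s: v starts 51 m/s; Δx = 51·5 + ½·5·5² = 317.5 m; v ends 76 m/s.
12–17 s: v starts 76 m/s; Δx = 76·5 + ½·-2·5² = 355 m; v ends 66 m/s.
x(17) = -10 + Σ Δx = 847.5 m.

847.5 m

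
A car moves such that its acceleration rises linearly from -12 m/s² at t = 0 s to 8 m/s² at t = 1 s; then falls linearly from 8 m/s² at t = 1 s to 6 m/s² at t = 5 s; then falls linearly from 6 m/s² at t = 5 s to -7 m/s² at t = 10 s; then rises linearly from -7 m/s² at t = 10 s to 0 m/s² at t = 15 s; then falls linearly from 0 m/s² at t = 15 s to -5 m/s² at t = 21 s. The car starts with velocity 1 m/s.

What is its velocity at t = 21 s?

-8 m/s

Δv equals the area under the a-t graph; then v = v₀ + Δv.
0–1 s: ½(-12 + 8)(1) = -2 m/s
1–5 s: ½(8 + 6)(4) = 28 m/s
5–10 s: ½(6 + -7)(5) = -2.5 m/s
10–15 s: ½(-7 + 0)(5) = -17.5 m/s
15–21 s: ½(0 + -5)(6) = -15 m/s
Δv = -9 m/s, so v(21) = 1 + (-9) = -8 m/s.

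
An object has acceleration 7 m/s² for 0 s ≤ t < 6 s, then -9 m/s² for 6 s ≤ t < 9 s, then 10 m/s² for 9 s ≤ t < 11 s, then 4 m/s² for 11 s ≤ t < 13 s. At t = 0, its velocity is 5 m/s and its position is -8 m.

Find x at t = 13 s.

On each constant-a segment, Δv = aΔt and Δx = v₀Δt + ½aΔt²; chain segment to segment.
0–6 s: v starts 5 m/s; Δx = 5·6 + ½·7·6² = 156 m; v ends 47 m/s.
6–9 s: v starts 47 m/s; Δx = 47·3 + ½·-9·3² = 100.5 m; v ends 20 m/s.
9–11 s: v starts 20 m/s; Δx = 20·2 + ½·10·2² = 60 m; v ends 40 m/s.
11–13 s: v starts 40 m/s; Δx = 40·2 + ½·4·2² = 88 m; v ends 48 m/s.
x(13) = -8 + Σ Δx = 396.5 m.

396.5 m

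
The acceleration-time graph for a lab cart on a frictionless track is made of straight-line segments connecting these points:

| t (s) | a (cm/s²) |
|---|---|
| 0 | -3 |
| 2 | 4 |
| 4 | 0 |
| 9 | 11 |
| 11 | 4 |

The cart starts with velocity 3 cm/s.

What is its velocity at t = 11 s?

Δv equals the area under the a-t graph; then v = v₀ + Δv.
0–2 s: ½(-3 + 4)(2) = 1 cm/s
2–4 s: ½(4 + 0)(2) = 4 cm/s
4–9 s: ½(0 + 11)(5) = 27.5 cm/s
9–11 s: ½(11 + 4)(2) = 15 cm/s
Δv = 47.5 cm/s, so v(11) = 3 + (47.5) = 50.5 cm/s.

50.5 cm/s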